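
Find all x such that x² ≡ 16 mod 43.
The square roots of 16 mod 43 are 4 and 39. Verify: 4² = 16 ≡ 16 mod 43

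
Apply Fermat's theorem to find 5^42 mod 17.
By Fermat: 5^{16} ≡ 1 mod 17. 42 = 2×16 + 10. So 5^{42} ≡ 5^{10} ≡ 9 mod 17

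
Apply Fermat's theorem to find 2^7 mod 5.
By Fermat: 2^{4} ≡ 1 mod 5. So 2^{7} = 2^{4} · 2^{3} ≡ 2^{3} ≡ 3 mod 5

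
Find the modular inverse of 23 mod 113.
Since 113 is prime, by Fermat 23^(-1) ≡ 23^{111} ≡ 59 mod 113. Verify: 23 × 59 = 1357 ≡ 1 mod 113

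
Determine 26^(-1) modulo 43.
Since 43 is prime, by Fermat 26^(-1) ≡ 26^{41} ≡ 5 (mod 43). Verify: 26 × 5 = 130 ≡ 1 (mod 43)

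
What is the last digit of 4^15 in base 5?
Using Fermat: 4^{4} ≡ 1 (mod 5). 15 ≡ 3 (mod 4). So 4^{15} ≡ 4^{3} ≡ 4 (mod 5)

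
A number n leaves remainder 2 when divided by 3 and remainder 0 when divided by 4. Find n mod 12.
M = 3 × 4 = 12. M₁ = 4, y₁ ≡ 1 mod 3. M₂ = 3, y₂ ≡ 3 mod 4. n = 2×4×1 + 0×3×3 ≡ 8 mod 12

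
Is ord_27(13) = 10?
Powers of 13 mod 27: 13^1≡13, 13^2≡7, 13^3≡10, 13^4≡22, 13^5≡16, 13^6≡19, 13^7≡4, 13^8≡25, 13^9≡1. Already 13^9≡1, so the order is 9 < 10. No, the actual order is 9.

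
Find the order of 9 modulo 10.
Powers of 9 mod 10: 9^1≡9, 9^2≡1. ord_10(9) = 2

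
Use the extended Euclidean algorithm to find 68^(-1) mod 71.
Extended GCD: 68(-24) + 71(23) = 1. So 68^(-1) ≡ -24 ≡ 47 (mod 71). Verify: 68 × 47 = 3196 ≡ 1 (mod 71)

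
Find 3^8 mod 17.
By repeated squaring mod 17: 3^{1}≡3, 3^{2}≡9, 3^{4}≡13, 3^{8}≡16. So 3^{8} ≡ 16 mod 17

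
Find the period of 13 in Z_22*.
Powers of 13 mod 22: 13^1≡13, 13^2≡15, 13^3≡19, 13^4≡5, 13^5≡21, 13^6≡9, 13^7≡7, 13^8≡3, 13^9≡17, 13^10≡1. Order = 10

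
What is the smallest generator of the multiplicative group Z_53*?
g = 2. For each prime q|52: 2^{26}≡52, 2^{4}≡16, none ≡ 1, so ord_53(2) = 52 and 2 is a primitive root.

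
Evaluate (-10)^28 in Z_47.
By repeated squaring mod 47: (-10)^{1}≡37, (-10)^{2}≡6, (-10)^{4}≡36, (-10)^{8}≡27, (-10)^{16}≡24. Then (-10)^{28} = (-10)^{16+8+4} ≡ 24 × 27 × 36 ≡ 16 mod 47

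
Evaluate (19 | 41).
(19/41) = 19^{20} mod 41 = -1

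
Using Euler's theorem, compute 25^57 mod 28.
By Euler: 25^{12} ≡ 1 mod 28 since gcd(25, 28) = 1. 57 = 4×12 + 9. So 25^{57} ≡ 25^{9} ≡ 1 mod 28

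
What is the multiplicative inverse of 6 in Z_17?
Since 17 is prime, by Fermat 6^(-1) ≡ 6^{15} ≡ 3 (mod 17). Verify: 6 × 3 = 18 ≡ 1 (mod 17)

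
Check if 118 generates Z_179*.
ord_179(118) divides 178. For each prime q|178: 118^{89}≡178, 118^{2}≡141, none ≡ 1. So 118 has order 178 and is a primitive root mod 179.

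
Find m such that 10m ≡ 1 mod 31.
Since 31 is prime, by Fermat 10^(-1) ≡ 10^{29} ≡ 28 mod 31. Verify: 10 × 28 = 280 ≡ 1 mod 31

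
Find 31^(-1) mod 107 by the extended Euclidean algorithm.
Extended GCD: 31(38) + 107(-11) = 1. So 31^(-1) ≡ 38 mod 107. Verify: 31 × 38 = 1178 ≡ 1 mod 107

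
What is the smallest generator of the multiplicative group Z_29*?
g = 2. Powers: [2, 4, 8, 16, 3, 6, 12, 24, 19, 9, ...] generates all 28 non-zero residues.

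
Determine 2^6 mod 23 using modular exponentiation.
By repeated squaring (mod 23): 2^{1}≡2, 2^{2}≡4, 2^{4}≡16. Then 2^{6} = 2^{4+2} ≡ 16 × 4 ≡ 18 (mod 23)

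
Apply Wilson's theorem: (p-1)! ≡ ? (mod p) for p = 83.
By Wilson's theorem, (82)! ≡ -1 ≡ 82 mod 83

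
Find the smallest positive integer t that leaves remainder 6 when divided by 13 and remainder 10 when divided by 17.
M = 13 × 17 = 221. M₁ = 17, y₁ ≡ 10 mod 13. M₂ = 13, y₂ ≡ 4 mod 17. t = 6×17×10 + 10×13×4 ≡ 214 mod 221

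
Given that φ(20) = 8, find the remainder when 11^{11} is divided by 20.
By Euler: 11^{8} ≡ 1 (mod 20) since gcd(11, 20) = 1. 11 = 1×8 + 3. So 11^{11} ≡ 11^{3} ≡ 11 (mod 20)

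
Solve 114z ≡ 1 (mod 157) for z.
Since 157 is prime, by Fermat 114^(-1) ≡ 114^{155} ≡ 73 (mod 157). Verify: 114 × 73 = 8322 ≡ 1 (mod 157)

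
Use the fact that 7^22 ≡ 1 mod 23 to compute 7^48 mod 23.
By Fermat: 7^{22} ≡ 1 mod 23. 48 = 2×22 + 4. So 7^{48} ≡ 7^{4} ≡ 9 mod 23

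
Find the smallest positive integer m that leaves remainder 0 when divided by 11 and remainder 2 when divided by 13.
M = 11 × 13 = 143. M₁ = 13, y₁ ≡ 6 mod 11. M₂ = 11, y₂ ≡ 6 mod 13. m = 0×13×6 + 2×11×6 ≡ 132 mod 143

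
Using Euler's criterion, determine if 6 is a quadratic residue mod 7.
By Euler's criterion: 6^{3} ≡ 6 (mod 7). Since this equals -1 (≡ 6), 6 is not a QR.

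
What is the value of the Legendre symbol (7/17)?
(7/17) = 7^{8} mod 17 = -1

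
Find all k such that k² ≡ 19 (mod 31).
The square roots of 19 mod 31 are 9 and 22. Verify: 9² = 81 ≡ 19 (mod 31)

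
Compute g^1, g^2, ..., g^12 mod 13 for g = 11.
11^1, 11^2, ..., 11^{12} mod 13: [11, 4, 5, 3, 7, 12, 2, 9, 8, 10, 6, 1]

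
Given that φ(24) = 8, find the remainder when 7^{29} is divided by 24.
By Euler: 7^{8} ≡ 1 (mod 24) since gcd(7, 24) = 1. 29 = 3×8 + 5. So 7^{29} ≡ 7^{5} ≡ 7 (mod 24)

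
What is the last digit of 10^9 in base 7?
Using Fermat: 10^{6} ≡ 1 mod 7. 9 ≡ 3 mod 6. So 10^{9} ≡ 10^{3} ≡ 6 mod 7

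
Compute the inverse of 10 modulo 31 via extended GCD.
Extended GCD: 10(-3) + 31(1) = 1. So 10^(-1) ≡ -3 ≡ 28 mod 31. Verify: 10 × 28 = 280 ≡ 1 mod 31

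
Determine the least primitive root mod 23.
g = 5. For each prime q|22: 5^{11}≡22, 5^{2}≡2, none ≡ 1, so ord_23(5) = 22 and 5 is a primitive root.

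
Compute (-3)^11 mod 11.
Using Fermat: (-3)^{10} ≡ 1 mod 11. 11 ≡ 1 mod 10. So (-3)^{11} ≡ (-3)^{1} ≡ 8 mod 11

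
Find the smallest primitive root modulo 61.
g = 2. Powers: [2, 4, 8, 16, 32, 3, 6, 12, ...] generates all 60 non-zero residues.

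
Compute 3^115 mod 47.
Using Fermat: 3^{46} ≡ 1 (mod 47). 115 ≡ 23 (mod 46). So 3^{115} ≡ 3^{23} ≡ 1 (mod 47)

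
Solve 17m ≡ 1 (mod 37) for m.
Since 37 is prime, by Fermat 17^(-1) ≡ 17^{35} ≡ 24 (mod 37). Verify: 17 × 24 = 408 ≡ 1 (mod 37)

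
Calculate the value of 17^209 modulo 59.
Using Fermat: 17^{58} ≡ 1 mod 59. 209 ≡ 35 mod 58. So 17^{209} ≡ 17^{35} ≡ 20 mod 59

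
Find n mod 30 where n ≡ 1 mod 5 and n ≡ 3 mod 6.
M = 5 × 6 = 30. M₁ = 6, y₁ ≡ 1 mod 5. M₂ = 5, y₂ ≡ 5 mod 6. n = 1×6×1 + 3×5×5 ≡ 21 mod 30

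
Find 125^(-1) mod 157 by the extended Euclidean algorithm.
Extended GCD: 125(-54) + 157(43) = 1. So 125^(-1) ≡ -54 ≡ 103 mod 157. Verify: 125 × 103 = 12875 ≡ 1 mod 157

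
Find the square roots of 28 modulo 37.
The square roots of 28 mod 37 are 19 and 18. Verify: 19² = 361 ≡ 28 mod 37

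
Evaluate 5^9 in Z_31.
By repeated squaring (mod 31): 5^{1}≡5, 5^{2}≡25, 5^{4}≡5, 5^{8}≡25. Then 5^{9} = 5^{8+1} ≡ 25 × 5 ≡ 1 (mod 31)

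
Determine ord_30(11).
Powers of 11 mod 30: 11^1≡11, 11^2≡1. Order = 2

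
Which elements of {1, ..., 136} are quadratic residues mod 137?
Squares in Z_137*: {1, 2, 4, 7, 8, 9, 11, 14, 15, 16, 17, 18, 19, 22, 25, 28, 30, 32, 34, 36, 37, 38, 39, 44, 49, 50, 56, 59, 60, 61, 63, 64, 65, 68, 69, 72, 73, 74, 76, 77, 78, 81, 87, 88, 93, 98, 99, 100, 101, 103, 105, 107, 109, 112, 115, 118, 119, 120, 121, 122, 123, 126, 128, 129, 130, 133, 135, 136}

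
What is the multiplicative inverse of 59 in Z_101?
Since 101 is prime, by Fermat 59^(-1) ≡ 59^{99} ≡ 12 (mod 101). Verify: 59 × 12 = 708 ≡ 1 (mod 101)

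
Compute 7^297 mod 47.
Using Fermat: 7^{46} ≡ 1 (mod 47). 297 ≡ 21 (mod 46). So 7^{297} ≡ 7^{21} ≡ 24 (mod 47)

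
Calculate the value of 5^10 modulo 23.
By repeated squaring mod 23: 5^{1}≡5, 5^{2}≡2, 5^{4}≡4, 5^{8}≡16. Then 5^{10} = 5^{8+2} ≡ 16 × 2 ≡ 9 mod 23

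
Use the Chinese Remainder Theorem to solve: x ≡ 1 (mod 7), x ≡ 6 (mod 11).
M = 7 × 11 = 77. M₁ = 11, y₁ ≡ 2 (mod 7). M₂ = 7, y₂ ≡ 8 (mod 11). x = 1×11×2 + 6×7×8 ≡ 50 (mod 77)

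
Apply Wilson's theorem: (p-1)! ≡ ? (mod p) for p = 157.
By Wilson's theorem, (156)! ≡ -1 ≡ 156 mod 157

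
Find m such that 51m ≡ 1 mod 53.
Since 53 is prime, by Fermat 51^(-1) ≡ 51^{51} ≡ 26 mod 53. Verify: 51 × 26 = 1326 ≡ 1 mod 53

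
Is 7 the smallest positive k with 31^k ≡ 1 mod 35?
Powers of 31 mod 35: 31^1≡31, 31^2≡16, 31^3≡6, 31^4≡11, 31^5≡26, 31^6≡1. Already 31^6≡1, so the order is 6 < 7. No, the actual order is 6.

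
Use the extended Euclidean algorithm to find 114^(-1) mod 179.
Extended GCD: 114(11) + 179(-7) = 1. So 114^(-1) ≡ 11 (mod 179). Verify: 114 × 11 = 1254 ≡ 1 (mod 179)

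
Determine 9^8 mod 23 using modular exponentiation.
By repeated squaring mod 23: 9^{1}≡9, 9^{2}≡12, 9^{4}≡6, 9^{8}≡13. So 9^{8} ≡ 13 mod 23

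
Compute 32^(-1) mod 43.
Since 43 is prime, by Fermat 32^(-1) ≡ 32^{41} ≡ 39 mod 43. Verify: 32 × 39 = 1248 ≡ 1 mod 43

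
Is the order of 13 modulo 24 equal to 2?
Powers of 13 mod 24: 13^1≡13, 13^2≡1. First k with 13^k≡1 is k=2. Yes, ord_24(13) = 2.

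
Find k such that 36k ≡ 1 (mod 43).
Since 43 is prime, by Fermat 36^(-1) ≡ 36^{41} ≡ 6 (mod 43). Verify: 36 × 6 = 216 ≡ 1 (mod 43)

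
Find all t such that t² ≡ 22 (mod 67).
The square roots of 22 mod 67 are 25 and 42. Verify: 25² = 625 ≡ 22 (mod 67)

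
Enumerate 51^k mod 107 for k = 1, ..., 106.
51^1, 51^2, ..., 51^{106} mod 107: [51, 33, 78, 19, 6, 92, 91, 40, 7, 36, 17, 11, 26, 42, 2, 102, 66, 49, 38, 12, 77, 75, 80, 14, 72, 34, 22, 52, 84, 4, 97, 25, 98, 76, 24, 47, 43, 53, 28, 37, 68, 44, 104, 61, 8, 87, 50, 89, 45, 48, 94, 86, 106, 56, 74, 29, 88, 101, 15, 16, 67, 100, 71, 90, 96, 81, 65, 105, 5, 41, 58, 69, 95, 30, 32, 27, 93, 35, 73, 85, 55, 23, 103, 10, 82, 9, 31, 83, 60, 64, 54, 79, 70, 39, 63, 3, 46, 99, 20, 57, 18, 62, 59, 13, 21, 1]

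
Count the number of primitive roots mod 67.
There are φ(67-1) = φ(66) = 20 primitive roots modulo 67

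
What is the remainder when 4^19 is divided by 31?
By repeated squaring (mod 31): 4^{1}≡4, 4^{2}≡16, 4^{4}≡8, 4^{8}≡2, 4^{16}≡4. Then 4^{19} = 4^{16+2+1} ≡ 4 × 16 × 4 ≡ 8 (mod 31)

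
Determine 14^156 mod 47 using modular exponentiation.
Using Fermat: 14^{46} ≡ 1 (mod 47). 156 ≡ 18 (mod 46). So 14^{156} ≡ 14^{18} ≡ 16 (mod 47)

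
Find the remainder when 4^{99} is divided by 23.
By Fermat: 4^{22} ≡ 1 (mod 23). 99 = 4×22 + 11. So 4^{99} ≡ 4^{11} ≡ 1 (mod 23)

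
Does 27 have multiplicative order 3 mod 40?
Powers of 27 mod 40: 27^1≡27, 27^2≡9, 27^3≡3, 27^4≡1. 27^3≡3≢1, so ord ≠ 3. No, the actual order is 4.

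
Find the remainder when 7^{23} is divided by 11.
By Fermat: 7^{10} ≡ 1 mod 11. 23 = 2×10 + 3. So 7^{23} ≡ 7^{3} ≡ 2 mod 11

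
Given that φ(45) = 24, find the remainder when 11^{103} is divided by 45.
By Euler: 11^{24} ≡ 1 (mod 45) since gcd(11, 45) = 1. 103 = 4×24 + 7. So 11^{103} ≡ 11^{7} ≡ 11 (mod 45)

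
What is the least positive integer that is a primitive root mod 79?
g = 3. For each prime q|78: 3^{39}≡78, 3^{26}≡23, 3^{6}≡18, none ≡ 1, so ord_79(3) = 78 and 3 is a primitive root.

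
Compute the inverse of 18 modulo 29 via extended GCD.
Extended GCD: 18(-8) + 29(5) = 1. So 18^(-1) ≡ -8 ≡ 21 (mod 29). Verify: 18 × 21 = 378 ≡ 1 (mod 29)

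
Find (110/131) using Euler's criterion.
(110/131) = 110^{65} mod 131 = -1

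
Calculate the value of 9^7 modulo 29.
By repeated squaring (mod 29): 9^{1}≡9, 9^{2}≡23, 9^{4}≡7. Then 9^{7} = 9^{4+2+1} ≡ 7 × 23 × 9 ≡ 28 (mod 29)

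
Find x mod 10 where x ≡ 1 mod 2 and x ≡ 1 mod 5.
M = 2 × 5 = 10. M₁ = 5, y₁ ≡ 1 mod 2. M₂ = 2, y₂ ≡ 3 mod 5. x = 1×5×1 + 1×2×3 ≡ 1 mod 10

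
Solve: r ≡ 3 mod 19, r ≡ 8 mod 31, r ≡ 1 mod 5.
M = 19 × 31 × 5 = 2945. M₁ = 155, y₁ ≡ 13 mod 19. M₂ = 95, y₂ ≡ 16 mod 31. M₃ = 589, y₃ ≡ 4 mod 5. r = 3×155×13 + 8×95×16 + 1×589×4 ≡ 2891 mod 2945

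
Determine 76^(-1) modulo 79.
Since 79 is prime, by Fermat 76^(-1) ≡ 76^{77} ≡ 26 (mod 79). Verify: 76 × 26 = 1976 ≡ 1 (mod 79)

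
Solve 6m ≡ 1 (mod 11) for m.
Since 11 is prime, by Fermat 6^(-1) ≡ 6^{9} ≡ 2 (mod 11). Verify: 6 × 2 = 12 ≡ 1 (mod 11)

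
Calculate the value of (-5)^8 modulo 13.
By repeated squaring (mod 13): (-5)^{1}≡8, (-5)^{2}≡12, (-5)^{4}≡1, (-5)^{8}≡1. So (-5)^{8} ≡ 1 (mod 13)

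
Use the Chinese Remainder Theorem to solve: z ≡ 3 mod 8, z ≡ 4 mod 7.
M = 8 × 7 = 56. M₁ = 7, y₁ ≡ 7 mod 8. M₂ = 8, y₂ ≡ 1 mod 7. z = 3×7×7 + 4×8×1 ≡ 11 mod 56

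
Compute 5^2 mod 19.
5^{2} = 25 ≡ 6 mod 19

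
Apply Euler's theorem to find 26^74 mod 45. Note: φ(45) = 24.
By Euler: 26^{24} ≡ 1 mod 45 since gcd(26, 45) = 1. 74 = 3×24 + 2. So 26^{74} ≡ 26^{2} ≡ 1 mod 45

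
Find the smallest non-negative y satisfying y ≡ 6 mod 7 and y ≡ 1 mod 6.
M = 7 × 6 = 42. M₁ = 6, y₁ ≡ 6 mod 7. M₂ = 7, y₂ ≡ 1 mod 6. y = 6×6×6 + 1×7×1 ≡ 13 mod 42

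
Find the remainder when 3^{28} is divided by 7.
By Fermat: 3^{6} ≡ 1 (mod 7). 28 = 4×6 + 4. So 3^{28} ≡ 3^{4} ≡ 4 (mod 7)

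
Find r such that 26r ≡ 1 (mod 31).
Since 31 is prime, by Fermat 26^(-1) ≡ 26^{29} ≡ 6 (mod 31). Verify: 26 × 6 = 156 ≡ 1 (mod 31)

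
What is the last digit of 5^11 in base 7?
Using Fermat: 5^{6} ≡ 1 mod 7. 11 ≡ 5 mod 6. So 5^{11} ≡ 5^{5} ≡ 3 mod 7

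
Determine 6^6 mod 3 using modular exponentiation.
By repeated squaring (mod 3): 6^{1}≡0, 6^{2}≡0, 6^{4}≡0. Then 6^{6} = 6^{4+2} ≡ 0 × 0 ≡ 0 (mod 3)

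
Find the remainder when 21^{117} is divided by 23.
By Fermat: 21^{22} ≡ 1 mod 23. 117 = 5×22 + 7. So 21^{117} ≡ 21^{7} ≡ 10 mod 23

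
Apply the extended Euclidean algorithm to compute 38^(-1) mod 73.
Extended GCD: 38(25) + 73(-13) = 1. So 38^(-1) ≡ 25 (mod 73). Verify: 38 × 25 = 950 ≡ 1 (mod 73)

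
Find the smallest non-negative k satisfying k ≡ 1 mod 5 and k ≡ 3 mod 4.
M = 5 × 4 = 20. M₁ = 4, y₁ ≡ 4 mod 5. M₂ = 5, y₂ ≡ 1 mod 4. k = 1×4×4 + 3×5×1 ≡ 11 mod 20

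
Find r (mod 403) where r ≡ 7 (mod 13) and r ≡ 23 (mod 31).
M = 13 × 31 = 403. M₁ = 31, y₁ ≡ 8 (mod 13). M₂ = 13, y₂ ≡ 12 (mod 31). r = 7×31×8 + 23×13×12 ≡ 85 (mod 403)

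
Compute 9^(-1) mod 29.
Since 29 is prime, by Fermat 9^(-1) ≡ 9^{27} ≡ 13 mod 29. Verify: 9 × 13 = 117 ≡ 1 mod 29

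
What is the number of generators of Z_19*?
A prime p has φ(p-1) primitive roots; here φ(18) = 6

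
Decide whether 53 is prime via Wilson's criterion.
(52)! mod 53 = 52. Since 52 ≡ -1 mod 53, 53 is prime.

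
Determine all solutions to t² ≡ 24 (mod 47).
The square roots of 24 mod 47 are 27 and 20. Verify: 27² = 729 ≡ 24 (mod 47)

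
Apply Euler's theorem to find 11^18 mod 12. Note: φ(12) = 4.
By Euler: 11^{4} ≡ 1 mod 12 since gcd(11, 12) = 1. 18 = 4×4 + 2. So 11^{18} ≡ 11^{2} ≡ 1 mod 12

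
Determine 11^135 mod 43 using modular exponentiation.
Using Fermat: 11^{42} ≡ 1 (mod 43). 135 ≡ 9 (mod 42). So 11^{135} ≡ 11^{9} ≡ 35 (mod 43)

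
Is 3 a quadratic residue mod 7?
By Euler's criterion: 3^{3} ≡ 6 (mod 7). Since this equals -1 (≡ 6), 3 is not a QR.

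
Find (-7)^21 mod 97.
By repeated squaring mod 97: (-7)^{1}≡90, (-7)^{2}≡49, (-7)^{4}≡73, (-7)^{8}≡91, (-7)^{16}≡36. Then (-7)^{21} = (-7)^{16+4+1} ≡ 36 × 73 × 90 ≡ 34 mod 97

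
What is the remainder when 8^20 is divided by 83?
By repeated squaring (mod 83): 8^{1}≡8, 8^{2}≡64, 8^{4}≡29, 8^{8}≡11, 8^{16}≡38. Then 8^{20} = 8^{16+4} ≡ 38 × 29 ≡ 23 (mod 83)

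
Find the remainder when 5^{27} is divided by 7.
By Fermat: 5^{6} ≡ 1 mod 7. 27 = 4×6 + 3. So 5^{27} ≡ 5^{3} ≡ 6 mod 7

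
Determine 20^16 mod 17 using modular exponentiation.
Using Fermat: 20^{16} ≡ 1 (mod 17). 16 ≡ 0 (mod 16). So 20^{16} ≡ 20^{0} ≡ 1 (mod 17)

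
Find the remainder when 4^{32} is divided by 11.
By Fermat: 4^{10} ≡ 1 mod 11. 32 = 3×10 + 2. So 4^{32} ≡ 4^{2} ≡ 5 mod 11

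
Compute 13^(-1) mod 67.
Since 67 is prime, by Fermat 13^(-1) ≡ 13^{65} ≡ 31 mod 67. Verify: 13 × 31 = 403 ≡ 1 mod 67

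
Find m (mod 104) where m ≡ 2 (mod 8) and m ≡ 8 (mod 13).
M = 8 × 13 = 104. M₁ = 13, y₁ ≡ 5 (mod 8). M₂ = 8, y₂ ≡ 5 (mod 13). m = 2×13×5 + 8×8×5 ≡ 34 (mod 104)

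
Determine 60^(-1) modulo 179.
Since 179 is prime, by Fermat 60^(-1) ≡ 60^{177} ≡ 3 (mod 179). Verify: 60 × 3 = 180 ≡ 1 (mod 179)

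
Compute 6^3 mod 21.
6^{3} = 216 ≡ 6 mod 21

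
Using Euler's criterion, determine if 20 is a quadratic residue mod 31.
By Euler's criterion: 20^{15} ≡ 1 (mod 31). Since this equals 1, 20 is a QR.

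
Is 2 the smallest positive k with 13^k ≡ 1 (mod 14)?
Powers of 13 mod 14: 13^1≡13, 13^2≡1. First k with 13^k≡1 is k=2. Yes, ord_14(13) = 2.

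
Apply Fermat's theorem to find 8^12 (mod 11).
By Fermat: 8^{10} ≡ 1 (mod 11). So 8^{12} = 8^{10} · 8^{2} ≡ 8^{2} ≡ 9 (mod 11)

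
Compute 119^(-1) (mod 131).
Since 131 is prime, by Fermat 119^(-1) ≡ 119^{129} ≡ 120 (mod 131). Verify: 119 × 120 = 14280 ≡ 1 (mod 131)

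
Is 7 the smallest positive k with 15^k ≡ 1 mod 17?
Powers of 15 mod 17: 15^1≡15, 15^2≡4, 15^3≡9, 15^4≡16, 15^5≡2, 15^6≡13, 15^7≡8, 15^8≡1. 15^7≡8≢1, so ord ≠ 7. No, the actual order is 8.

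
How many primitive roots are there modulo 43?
Number of primitive roots mod 43 = φ(p-1) = φ(42) = 12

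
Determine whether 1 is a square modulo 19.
By Euler's criterion: 1^{9} ≡ 1 (mod 19). Since this equals 1, 1 is a QR.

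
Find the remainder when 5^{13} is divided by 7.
By Fermat: 5^{6} ≡ 1 mod 7. 13 = 2×6 + 1. So 5^{13} ≡ 5^{1} ≡ 5 mod 7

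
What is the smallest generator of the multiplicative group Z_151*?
g = 6. For each prime q|150: 6^{75}≡150, 6^{50}≡32, 6^{30}≡59, none ≡ 1, so ord_151(6) = 150 and 6 is a primitive root.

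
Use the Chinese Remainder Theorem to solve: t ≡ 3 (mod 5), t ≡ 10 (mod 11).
M = 5 × 11 = 55. M₁ = 11, y₁ ≡ 1 (mod 5). M₂ = 5, y₂ ≡ 9 (mod 11). t = 3×11×1 + 10×5×9 ≡ 43 (mod 55)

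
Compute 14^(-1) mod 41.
Since 41 is prime, by Fermat 14^(-1) ≡ 14^{39} ≡ 3 mod 41. Verify: 14 × 3 = 42 ≡ 1 mod 41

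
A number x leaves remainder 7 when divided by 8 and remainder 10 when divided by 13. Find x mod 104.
M = 8 × 13 = 104. M₁ = 13, y₁ ≡ 5 mod 8. M₂ = 8, y₂ ≡ 5 mod 13. x = 7×13×5 + 10×8×5 ≡ 23 mod 104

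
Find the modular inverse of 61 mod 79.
Since 79 is prime, by Fermat 61^(-1) ≡ 61^{77} ≡ 57 (mod 79). Verify: 61 × 57 = 3477 ≡ 1 (mod 79)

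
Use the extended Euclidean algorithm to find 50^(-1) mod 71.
Extended GCD: 50(27) + 71(-19) = 1. So 50^(-1) ≡ 27 mod 71. Verify: 50 × 27 = 1350 ≡ 1 mod 71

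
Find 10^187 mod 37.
Using Fermat: 10^{36} ≡ 1 mod 37. 187 ≡ 7 mod 36. So 10^{187} ≡ 10^{7} ≡ 10 mod 37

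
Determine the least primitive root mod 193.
g = 5. Powers: [5, 25, 125, 46, 37, 185, 153, 186, 158, 18, ...] generates all 192 non-zero residues.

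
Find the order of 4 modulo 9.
Powers of 4 mod 9: 4^1≡4, 4^2≡7, 4^3≡1. ord_9(4) = 3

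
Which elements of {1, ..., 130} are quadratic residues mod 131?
Quadratic residues modulo 131: {1, 3, 4, 5, 7, 9, 11, 12, 13, 15, 16, 20, 21, 25, 27, 28, 33, 34, 35, 36, 38, 39, 41, 43, 44, 45, 46, 48, 49, 52, 53, 55, 58, 59, 60, 61, 62, 63, 64, 65, 74, 75, 77, 80, 81, 84, 89, 91, 94, 99, 100, 101, 102, 105, 107, 108, 109, 112, 113, 114, 117, 121, 123, 125, 129}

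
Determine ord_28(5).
Powers of 5 mod 28: 5^1≡5, 5^2≡25, 5^3≡13, 5^4≡9, 5^5≡17, 5^6≡1. ord_28(5) = 6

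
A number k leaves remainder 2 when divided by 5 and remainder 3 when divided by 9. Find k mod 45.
M = 5 × 9 = 45. M₁ = 9, y₁ ≡ 4 mod 5. M₂ = 5, y₂ ≡ 2 mod 9. k = 2×9×4 + 3×5×2 ≡ 12 mod 45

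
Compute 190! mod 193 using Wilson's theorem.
(192)! = (190)! × (191) × (192) ≡ -1 mod 193. So (190)! ≡ -1 × [(192)(191)]^(-1) ≡ 96 mod 193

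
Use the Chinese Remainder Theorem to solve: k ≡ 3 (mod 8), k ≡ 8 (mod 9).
M = 8 × 9 = 72. M₁ = 9, y₁ ≡ 1 (mod 8). M₂ = 8, y₂ ≡ 8 (mod 9). k = 3×9×1 + 8×8×8 ≡ 35 (mod 72)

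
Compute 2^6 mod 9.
By repeated squaring mod 9: 2^{1}≡2, 2^{2}≡4, 2^{4}≡7. Then 2^{6} = 2^{4+2} ≡ 7 × 4 ≡ 1 mod 9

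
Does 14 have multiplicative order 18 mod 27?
Powers of 14 mod 27: 14^1≡14, 14^2≡7, 14^3≡17, 14^4≡22, 14^5≡11, 14^6≡19, 14^7≡23, 14^8≡25, 14^9≡26, 14^10≡13, 14^11≡20, 14^12≡10, 14^13≡5, 14^14≡16, 14^15≡8, 14^16≡4, 14^17≡2, 14^18≡1. First k with 14^k≡1 is k=18. Yes, ord_27(14) = 18.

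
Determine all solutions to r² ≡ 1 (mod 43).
The square roots of 1 mod 43 are 1 and 42. Verify: 1² = 1 ≡ 1 (mod 43)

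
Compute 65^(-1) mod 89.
Since 89 is prime, by Fermat 65^(-1) ≡ 65^{87} ≡ 63 mod 89. Verify: 65 × 63 = 4095 ≡ 1 mod 89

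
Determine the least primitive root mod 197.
g = 2. Powers: [2, 4, 8, 16, 32, 64, 128, 59, ...] generates all 196 non-zero residues.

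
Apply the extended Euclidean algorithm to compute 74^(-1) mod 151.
Extended GCD: 74(-51) + 151(25) = 1. So 74^(-1) ≡ -51 ≡ 100 (mod 151). Verify: 74 × 100 = 7400 ≡ 1 (mod 151)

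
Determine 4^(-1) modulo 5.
Since 5 is prime, by Fermat 4^(-1) ≡ 4^{3} ≡ 4 (mod 5). Verify: 4 × 4 = 16 ≡ 1 (mod 5)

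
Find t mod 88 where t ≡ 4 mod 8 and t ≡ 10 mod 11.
M = 8 × 11 = 88. M₁ = 11, y₁ ≡ 3 mod 8. M₂ = 8, y₂ ≡ 7 mod 11. t = 4×11×3 + 10×8×7 ≡ 76 mod 88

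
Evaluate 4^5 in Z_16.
By repeated squaring (mod 16): 4^{1}≡4, 4^{2}≡0, 4^{4}≡0. Then 4^{5} = 4^{4+1} ≡ 0 × 4 ≡ 0 (mod 16)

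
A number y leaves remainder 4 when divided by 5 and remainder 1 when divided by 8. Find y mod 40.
M = 5 × 8 = 40. M₁ = 8, y₁ ≡ 2 mod 5. M₂ = 5, y₂ ≡ 5 mod 8. y = 4×8×2 + 1×5×5 ≡ 9 mod 40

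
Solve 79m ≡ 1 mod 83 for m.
Since 83 is prime, by Fermat 79^(-1) ≡ 79^{81} ≡ 62 mod 83. Verify: 79 × 62 = 4898 ≡ 1 mod 83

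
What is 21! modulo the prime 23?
(22)! = (21)! × (22) ≡ -1 mod 23. So (21)! ≡ -1 × (22)^(-1) ≡ (-1)×(-1) = 1 mod 23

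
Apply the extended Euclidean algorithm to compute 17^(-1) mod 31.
Extended GCD: 17(11) + 31(-6) = 1. So 17^(-1) ≡ 11 mod 31. Verify: 17 × 11 = 187 ≡ 1 mod 31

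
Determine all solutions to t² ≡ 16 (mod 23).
The square roots of 16 mod 23 are 4 and 19. Verify: 4² = 16 ≡ 16 (mod 23)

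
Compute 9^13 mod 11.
Using Fermat: 9^{10} ≡ 1 mod 11. 13 ≡ 3 mod 10. So 9^{13} ≡ 9^{3} ≡ 3 mod 11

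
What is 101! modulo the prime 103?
(102)! = (101)! × (102) ≡ -1 (mod 103). So (101)! ≡ -1 × (102)^(-1) ≡ (-1)×(-1) = 1 (mod 103)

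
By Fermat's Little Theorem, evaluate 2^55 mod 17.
By Fermat: 2^{16} ≡ 1 (mod 17). 55 = 3×16 + 7. So 2^{55} ≡ 2^{7} ≡ 9 (mod 17)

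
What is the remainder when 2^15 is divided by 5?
Using Fermat: 2^{4} ≡ 1 (mod 5). 15 ≡ 3 (mod 4). So 2^{15} ≡ 2^{3} ≡ 3 (mod 5)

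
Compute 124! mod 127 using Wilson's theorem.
(126)! = (124)! × (125) × (126) ≡ -1 mod 127. So (124)! ≡ -1 × [(126)(125)]^(-1) ≡ 63 mod 127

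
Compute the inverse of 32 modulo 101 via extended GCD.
Extended GCD: 32(-41) + 101(13) = 1. So 32^(-1) ≡ -41 ≡ 60 (mod 101). Verify: 32 × 60 = 1920 ≡ 1 (mod 101)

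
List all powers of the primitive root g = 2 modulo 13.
2^1, 2^2, ..., 2^{12} mod 13: [2, 4, 8, 3, 6, 12, 11, 9, 5, 10, 7, 1]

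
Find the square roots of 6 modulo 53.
The square roots of 6 mod 53 are 18 and 35. Verify: 18² = 324 ≡ 6 (mod 53)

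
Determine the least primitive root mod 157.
g = 5. For each prime q|156: 5^{78}≡156, 5^{52}≡12, 5^{12}≡130, none ≡ 1, so ord_157(5) = 156 and 5 is a primitive root.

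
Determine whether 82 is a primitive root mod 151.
ord_151(82) divides 150. For each prime q|150: 82^{75}≡150, 82^{50}≡32, 82^{30}≡59, none ≡ 1. So 82 has order 150 and is a primitive root mod 151.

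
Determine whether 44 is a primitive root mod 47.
ord_47(44) divides 46. For each prime q|46: 44^{23}≡46, 44^{2}≡9, none ≡ 1. So 44 has order 46 and is a primitive root mod 47.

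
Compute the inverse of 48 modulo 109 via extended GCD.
Extended GCD: 48(25) + 109(-11) = 1. So 48^(-1) ≡ 25 mod 109. Verify: 48 × 25 = 1200 ≡ 1 mod 109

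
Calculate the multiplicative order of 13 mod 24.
Powers of 13 mod 24: 13^1≡13, 13^2≡1. ord_24(13) = 2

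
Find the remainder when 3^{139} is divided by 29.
By Fermat: 3^{28} ≡ 1 (mod 29). 139 = 4×28 + 27. So 3^{139} ≡ 3^{27} ≡ 10 (mod 29)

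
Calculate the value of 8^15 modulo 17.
By repeated squaring (mod 17): 8^{1}≡8, 8^{2}≡13, 8^{4}≡16, 8^{8}≡1. Then 8^{15} = 8^{8+4+2+1} ≡ 1 × 16 × 13 × 8 ≡ 15 (mod 17)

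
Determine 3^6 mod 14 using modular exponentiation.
By repeated squaring (mod 14): 3^{1}≡3, 3^{2}≡9, 3^{4}≡11. Then 3^{6} = 3^{4+2} ≡ 11 × 9 ≡ 1 (mod 14)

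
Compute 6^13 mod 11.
Using Fermat: 6^{10} ≡ 1 mod 11. 13 ≡ 3 mod 10. So 6^{13} ≡ 6^{3} ≡ 7 mod 11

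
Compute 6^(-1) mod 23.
Since 23 is prime, by Fermat 6^(-1) ≡ 6^{21} ≡ 4 mod 23. Verify: 6 × 4 = 24 ≡ 1 mod 23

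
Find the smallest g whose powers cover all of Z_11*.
g = 2. Powers: [2, 4, 8, 5, 10, 9, 7, ...] generates all 10 non-zero residues.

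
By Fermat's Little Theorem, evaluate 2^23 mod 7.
By Fermat: 2^{6} ≡ 1 (mod 7). 23 = 3×6 + 5. So 2^{23} ≡ 2^{5} ≡ 4 (mod 7)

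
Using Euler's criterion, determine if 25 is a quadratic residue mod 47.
By Euler's criterion: 25^{23} ≡ 1 (mod 47). Since this equals 1, 25 is a QR.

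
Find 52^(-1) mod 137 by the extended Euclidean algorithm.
Extended GCD: 52(29) + 137(-11) = 1. So 52^(-1) ≡ 29 mod 137. Verify: 52 × 29 = 1508 ≡ 1 mod 137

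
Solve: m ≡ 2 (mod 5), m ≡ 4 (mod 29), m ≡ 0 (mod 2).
M = 5 × 29 × 2 = 290. M₁ = 58, y₁ ≡ 2 (mod 5). M₂ = 10, y₂ ≡ 3 (mod 29). M₃ = 145, y₃ ≡ 1 (mod 2). m = 2×58×2 + 4×10×3 + 0×145×1 ≡ 62 (mod 290)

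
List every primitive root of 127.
There are φ(126) = 36 primitive roots mod 127: {3, 6, 7, 12, 14, 23, 29, 39, 43, 45, 46, 48, 53, 55, 56, 57, 58, 65, 67, 78, 83, 85, 86, 91, 92, 93, 96, 97, 101, 106, 109, 110, 112, 114, 116, 118}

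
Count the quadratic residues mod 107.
The squaring map on Z_107* is 2-to-1, so there are (106)/2 = 53 QRs.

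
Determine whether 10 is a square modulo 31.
By Euler's criterion: 10^{15} ≡ 1 (mod 31). Since this equals 1, 10 is a QR.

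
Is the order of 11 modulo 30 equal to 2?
Powers of 11 mod 30: 11^1≡11, 11^2≡1. First k with 11^k≡1 is k=2. Yes, ord_30(11) = 2.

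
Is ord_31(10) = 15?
Powers of 10 mod 31: 10^1≡10, 10^2≡7, 10^3≡8, 10^4≡18, 10^5≡25, 10^6≡2, 10^7≡20, 10^8≡14, 10^9≡16, 10^10≡5, 10^11≡19, 10^12≡4, 10^13≡9, 10^14≡28, 10^15≡1. First k with 10^k≡1 is k=15. Yes, ord_31(10) = 15.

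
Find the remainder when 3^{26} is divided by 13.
By Fermat: 3^{12} ≡ 1 mod 13. 26 = 2×12 + 2. So 3^{26} ≡ 3^{2} ≡ 9 mod 13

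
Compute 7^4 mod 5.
7^{4} = 2401 ≡ 1 mod 5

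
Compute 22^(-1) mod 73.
Since 73 is prime, by Fermat 22^(-1) ≡ 22^{71} ≡ 10 mod 73. Verify: 22 × 10 = 220 ≡ 1 mod 73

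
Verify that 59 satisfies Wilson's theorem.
(58)! mod 59 = 58. Since this equals -1 (mod 59), Wilson confirms 59 is prime.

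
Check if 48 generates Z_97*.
48^{48} ≡ 1 mod 97 and 48 < 96, so ord_97(48) = 48 ≠ 96 and 48 is not a primitive root.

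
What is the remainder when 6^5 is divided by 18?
By repeated squaring mod 18: 6^{1}≡6, 6^{2}≡0, 6^{4}≡0. Then 6^{5} = 6^{4+1} ≡ 0 × 6 ≡ 0 mod 18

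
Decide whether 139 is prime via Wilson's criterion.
(138)! mod 139 = 138. Since 138 ≡ -1 (mod 139), 139 is prime.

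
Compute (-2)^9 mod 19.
By repeated squaring (mod 19): (-2)^{1}≡17, (-2)^{2}≡4, (-2)^{4}≡16, (-2)^{8}≡9. Then (-2)^{9} = (-2)^{8+1} ≡ 9 × 17 ≡ 1 (mod 19)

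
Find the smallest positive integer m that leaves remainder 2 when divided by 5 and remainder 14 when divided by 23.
M = 5 × 23 = 115. M₁ = 23, y₁ ≡ 2 mod 5. M₂ = 5, y₂ ≡ 14 mod 23. m = 2×23×2 + 14×5×14 ≡ 37 mod 115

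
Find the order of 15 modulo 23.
Powers of 15 mod 23: 15^1≡15, 15^2≡18, 15^3≡17, 15^4≡2, 15^5≡7, 15^6≡13, 15^7≡11, 15^8≡4, 15^9≡14, 15^10≡3, 15^11≡22, 15^12≡8, 15^13≡5, 15^14≡6, 15^15≡21, 15^16≡16, 15^17≡10, 15^18≡12, 15^19≡19, 15^20≡9, 15^21≡20, 15^22≡1. Order = 22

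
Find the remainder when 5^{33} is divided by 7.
By Fermat: 5^{6} ≡ 1 mod 7. 33 = 5×6 + 3. So 5^{33} ≡ 5^{3} ≡ 6 mod 7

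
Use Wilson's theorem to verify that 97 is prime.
(96)! mod 97 = 96. Since this equals -1 mod 97, Wilson confirms 97 is prime.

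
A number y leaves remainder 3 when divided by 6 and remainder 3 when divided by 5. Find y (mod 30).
M = 6 × 5 = 30. M₁ = 5, y₁ ≡ 5 (mod 6). M₂ = 6, y₂ ≡ 1 (mod 5). y = 3×5×5 + 3×6×1 ≡ 3 (mod 30)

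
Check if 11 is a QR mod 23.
By Euler's criterion: 11^{11} ≡ 22 (mod 23). Since this equals -1 (≡ 22), 11 is not a QR.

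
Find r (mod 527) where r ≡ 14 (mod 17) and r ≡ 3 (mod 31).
M = 17 × 31 = 527. M₁ = 31, y₁ ≡ 11 (mod 17). M₂ = 17, y₂ ≡ 11 (mod 31). r = 14×31×11 + 3×17×11 ≡ 65 (mod 527)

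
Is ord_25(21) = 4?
Powers of 21 mod 25: 21^1≡21, 21^2≡16, 21^3≡11, 21^4≡6, 21^5≡1. 21^4≡6≢1, so ord ≠ 4. No, the actual order is 5.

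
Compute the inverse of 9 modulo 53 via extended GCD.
Extended GCD: 9(6) + 53(-1) = 1. So 9^(-1) ≡ 6 mod 53. Verify: 9 × 6 = 54 ≡ 1 mod 53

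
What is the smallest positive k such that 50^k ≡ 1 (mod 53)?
Powers of 50 mod 53: 50^1≡50, 50^2≡9, 50^3≡26, 50^4≡28, 50^5≡22, 50^6≡40, 50^7≡39, 50^8≡42, 50^9≡33, 50^10≡7, 50^11≡32, 50^12≡10, 50^13≡23, 50^14≡37, 50^15≡48, 50^16≡15, 50^17≡8, 50^18≡29, 50^19≡19, 50^20≡49, 50^21≡12, 50^22≡17, 50^23≡2, 50^24≡47, 50^25≡18, 50^26≡52, 50^27≡3, 50^28≡44, 50^29≡27, 50^30≡25, 50^31≡31, 50^32≡13, 50^33≡14, 50^34≡11, 50^35≡20, 50^36≡46, 50^37≡21, 50^38≡43, 50^39≡30, 50^40≡16, 50^41≡5, 50^42≡38, 50^43≡45, 50^44≡24, 50^45≡34, 50^46≡4, 50^47≡41, 50^48≡36, 50^49≡51, 50^50≡6, 50^51≡35, 50^52≡1. ord_53(50) = 52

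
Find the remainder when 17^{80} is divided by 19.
By Fermat: 17^{18} ≡ 1 mod 19. 80 = 4×18 + 8. So 17^{80} ≡ 17^{8} ≡ 9 mod 19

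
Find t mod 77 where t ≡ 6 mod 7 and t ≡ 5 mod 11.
M = 7 × 11 = 77. M₁ = 11, y₁ ≡ 2 mod 7. M₂ = 7, y₂ ≡ 8 mod 11. t = 6×11×2 + 5×7×8 ≡ 27 mod 77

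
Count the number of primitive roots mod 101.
A prime p has φ(p-1) primitive roots; here φ(100) = 40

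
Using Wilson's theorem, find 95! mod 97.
(96)! = (95)! × (96) ≡ -1 mod 97. So (95)! ≡ -1 × (96)^(-1) ≡ (-1)×(-1) = 1 mod 97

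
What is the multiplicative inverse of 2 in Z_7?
Since 7 is prime, by Fermat 2^(-1) ≡ 2^{5} ≡ 4 (mod 7). Verify: 2 × 4 = 8 ≡ 1 (mod 7)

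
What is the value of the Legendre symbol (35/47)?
(35/47) = 35^{23} mod 47 = -1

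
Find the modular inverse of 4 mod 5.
Since 5 is prime, by Fermat 4^(-1) ≡ 4^{3} ≡ 4 (mod 5). Verify: 4 × 4 = 16 ≡ 1 (mod 5)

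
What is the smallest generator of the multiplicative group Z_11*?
g = 2. For each prime q|10: 2^{5}≡10, 2^{2}≡4, none ≡ 1, so ord_11(2) = 10 and 2 is a primitive root.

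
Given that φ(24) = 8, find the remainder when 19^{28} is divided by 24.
By Euler: 19^{8} ≡ 1 mod 24 since gcd(19, 24) = 1. 28 = 3×8 + 4. So 19^{28} ≡ 19^{4} ≡ 1 mod 24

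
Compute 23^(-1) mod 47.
Since 47 is prime, by Fermat 23^(-1) ≡ 23^{45} ≡ 45 mod 47. Verify: 23 × 45 = 1035 ≡ 1 mod 47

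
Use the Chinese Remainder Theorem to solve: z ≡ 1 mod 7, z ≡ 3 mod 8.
M = 7 × 8 = 56. M₁ = 8, y₁ ≡ 1 mod 7. M₂ = 7, y₂ ≡ 7 mod 8. z = 1×8×1 + 3×7×7 ≡ 43 mod 56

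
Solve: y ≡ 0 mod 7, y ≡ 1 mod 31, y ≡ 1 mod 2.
M = 7 × 31 × 2 = 434. M₁ = 62, y₁ ≡ 6 mod 7. M₂ = 14, y₂ ≡ 20 mod 31. M₃ = 217, y₃ ≡ 1 mod 2. y = 0×62×6 + 1×14×20 + 1×217×1 ≡ 63 mod 434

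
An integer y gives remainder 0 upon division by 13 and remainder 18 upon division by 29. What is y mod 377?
M = 13 × 29 = 377. M₁ = 29, y₁ ≡ 9 mod 13. M₂ = 13, y₂ ≡ 9 mod 29. y = 0×29×9 + 18×13×9 ≡ 221 mod 377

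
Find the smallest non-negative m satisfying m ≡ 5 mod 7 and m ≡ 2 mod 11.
M = 7 × 11 = 77. M₁ = 11, y₁ ≡ 2 mod 7. M₂ = 7, y₂ ≡ 8 mod 11. m = 5×11×2 + 2×7×8 ≡ 68 mod 77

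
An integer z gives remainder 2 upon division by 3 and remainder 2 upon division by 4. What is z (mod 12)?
M = 3 × 4 = 12. M₁ = 4, y₁ ≡ 1 (mod 3). M₂ = 3, y₂ ≡ 3 (mod 4). z = 2×4×1 + 2×3×3 ≡ 2 (mod 12)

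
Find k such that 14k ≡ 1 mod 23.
Since 23 is prime, by Fermat 14^(-1) ≡ 14^{21} ≡ 5 mod 23. Verify: 14 × 5 = 70 ≡ 1 mod 23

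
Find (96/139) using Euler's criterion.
(96/139) = 96^{69} mod 139 = 1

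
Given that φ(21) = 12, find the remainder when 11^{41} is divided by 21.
By Euler: 11^{12} ≡ 1 (mod 21) since gcd(11, 21) = 1. 41 = 3×12 + 5. So 11^{41} ≡ 11^{5} ≡ 2 (mod 21)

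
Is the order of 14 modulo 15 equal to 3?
Powers of 14 mod 15: 14^1≡14, 14^2≡1. Already 14^2≡1, so the order is 2 < 3. No, the actual order is 2.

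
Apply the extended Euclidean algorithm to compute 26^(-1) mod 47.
Extended GCD: 26(-9) + 47(5) = 1. So 26^(-1) ≡ -9 ≡ 38 (mod 47). Verify: 26 × 38 = 988 ≡ 1 (mod 47)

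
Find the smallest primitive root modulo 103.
g = 5. Powers: [5, 25, 22, 7, 35, 72, 51, 49, ...] generates all 102 non-zero residues.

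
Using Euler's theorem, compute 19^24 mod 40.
By Euler: 19^{16} ≡ 1 (mod 40) since gcd(19, 40) = 1. 24 = 1×16 + 8. So 19^{24} ≡ 19^{8} ≡ 1 (mod 40)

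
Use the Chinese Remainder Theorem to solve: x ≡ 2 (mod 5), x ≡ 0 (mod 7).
M = 5 × 7 = 35. M₁ = 7, y₁ ≡ 3 (mod 5). M₂ = 5, y₂ ≡ 3 (mod 7). x = 2×7×3 + 0×5×3 ≡ 7 (mod 35)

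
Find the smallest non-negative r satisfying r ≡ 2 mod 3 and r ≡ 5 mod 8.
M = 3 × 8 = 24. M₁ = 8, y₁ ≡ 2 mod 3. M₂ = 3, y₂ ≡ 3 mod 8. r = 2×8×2 + 5×3×3 ≡ 5 mod 24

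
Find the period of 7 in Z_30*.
Powers of 7 mod 30: 7^1≡7, 7^2≡19, 7^3≡13, 7^4≡1. So the order of 7 is 4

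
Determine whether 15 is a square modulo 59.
By Euler's criterion: 15^{29} ≡ 1 (mod 59). Since this equals 1, 15 is a QR.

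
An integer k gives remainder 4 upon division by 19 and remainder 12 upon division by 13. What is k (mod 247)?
M = 19 × 13 = 247. M₁ = 13, y₁ ≡ 3 (mod 19). M₂ = 19, y₂ ≡ 11 (mod 13). k = 4×13×3 + 12×19×11 ≡ 194 (mod 247)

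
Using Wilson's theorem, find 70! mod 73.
(72)! = (70)! × (71) × (72) ≡ -1 mod 73. So (70)! ≡ -1 × [(72)(71)]^(-1) ≡ 36 mod 73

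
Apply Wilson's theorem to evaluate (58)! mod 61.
(60)! = (58)! × (59) × (60) ≡ -1 mod 61. So (58)! ≡ -1 × [(60)(59)]^(-1) ≡ 30 mod 61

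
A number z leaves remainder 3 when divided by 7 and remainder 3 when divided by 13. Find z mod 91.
M = 7 × 13 = 91. M₁ = 13, y₁ ≡ 6 mod 7. M₂ = 7, y₂ ≡ 2 mod 13. z = 3×13×6 + 3×7×2 ≡ 3 mod 91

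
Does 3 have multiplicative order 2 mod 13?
Powers of 3 mod 13: 3^1≡3, 3^2≡9, 3^3≡1. 3^2≡9≢1, so ord ≠ 2. No, the actual order is 3.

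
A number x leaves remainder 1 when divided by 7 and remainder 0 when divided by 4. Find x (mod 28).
M = 7 × 4 = 28. M₁ = 4, y₁ ≡ 2 (mod 7). M₂ = 7, y₂ ≡ 3 (mod 4). x = 1×4×2 + 0×7×3 ≡ 8 (mod 28)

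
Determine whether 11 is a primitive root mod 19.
11^{3} ≡ 1 mod 19 and 3 < 18, so ord_19(11) = 3 ≠ 18 and 11 is not a primitive root.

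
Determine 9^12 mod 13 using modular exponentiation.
Using Fermat: 9^{12} ≡ 1 mod 13. 12 ≡ 0 mod 12. So 9^{12} ≡ 9^{0} ≡ 1 mod 13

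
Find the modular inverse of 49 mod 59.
Since 59 is prime, by Fermat 49^(-1) ≡ 49^{57} ≡ 53 (mod 59). Verify: 49 × 53 = 2597 ≡ 1 (mod 59)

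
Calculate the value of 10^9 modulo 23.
By repeated squaring (mod 23): 10^{1}≡10, 10^{2}≡8, 10^{4}≡18, 10^{8}≡2. Then 10^{9} = 10^{8+1} ≡ 2 × 10 ≡ 20 (mod 23)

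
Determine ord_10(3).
Powers of 3 mod 10: 3^1≡3, 3^2≡9, 3^3≡7, 3^4≡1. Order = 4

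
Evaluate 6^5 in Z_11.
By repeated squaring mod 11: 6^{1}≡6, 6^{2}≡3, 6^{4}≡9. Then 6^{5} = 6^{4+1} ≡ 9 × 6 ≡ 10 mod 11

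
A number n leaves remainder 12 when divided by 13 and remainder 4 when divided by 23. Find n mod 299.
M = 13 × 23 = 299. M₁ = 23, y₁ ≡ 4 mod 13. M₂ = 13, y₂ ≡ 16 mod 23. n = 12×23×4 + 4×13×16 ≡ 142 mod 299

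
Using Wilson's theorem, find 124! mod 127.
(126)! = (124)! × (125) × (126) ≡ -1 mod 127. So (124)! ≡ -1 × [(126)(125)]^(-1) ≡ 63 mod 127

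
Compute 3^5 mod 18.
By repeated squaring (mod 18): 3^{1}≡3, 3^{2}≡9, 3^{4}≡9. Then 3^{5} = 3^{4+1} ≡ 9 × 3 ≡ 9 (mod 18)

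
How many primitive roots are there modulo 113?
There are φ(113-1) = φ(112) = 48 primitive roots modulo 113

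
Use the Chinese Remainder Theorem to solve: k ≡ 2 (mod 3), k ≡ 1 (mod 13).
M = 3 × 13 = 39. M₁ = 13, y₁ ≡ 1 (mod 3). M₂ = 3, y₂ ≡ 9 (mod 13). k = 2×13×1 + 1×3×9 ≡ 14 (mod 39)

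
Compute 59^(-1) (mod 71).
Since 71 is prime, by Fermat 59^(-1) ≡ 59^{69} ≡ 65 (mod 71). Verify: 59 × 65 = 3835 ≡ 1 (mod 71)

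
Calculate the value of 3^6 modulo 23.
By repeated squaring mod 23: 3^{1}≡3, 3^{2}≡9, 3^{4}≡12. Then 3^{6} = 3^{4+2} ≡ 12 × 9 ≡ 16 mod 23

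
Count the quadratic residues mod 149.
The squaring map on Z_149* is 2-to-1, so there are (148)/2 = 74 QRs.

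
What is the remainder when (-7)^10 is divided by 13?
By repeated squaring (mod 13): (-7)^{1}≡6, (-7)^{2}≡10, (-7)^{4}≡9, (-7)^{8}≡3. Then (-7)^{10} = (-7)^{8+2} ≡ 3 × 10 ≡ 4 (mod 13)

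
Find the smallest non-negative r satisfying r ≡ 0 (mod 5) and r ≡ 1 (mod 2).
M = 5 × 2 = 10. M₁ = 2, y₁ ≡ 3 (mod 5). M₂ = 5, y₂ ≡ 1 (mod 2). r = 0×2×3 + 1×5×1 ≡ 5 (mod 10)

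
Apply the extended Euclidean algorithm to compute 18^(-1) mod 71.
Extended GCD: 18(4) + 71(-1) = 1. So 18^(-1) ≡ 4 (mod 71). Verify: 18 × 4 = 72 ≡ 1 (mod 71)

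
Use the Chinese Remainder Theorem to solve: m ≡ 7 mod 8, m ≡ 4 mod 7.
M = 8 × 7 = 56. M₁ = 7, y₁ ≡ 7 mod 8. M₂ = 8, y₂ ≡ 1 mod 7. m = 7×7×7 + 4×8×1 ≡ 39 mod 56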